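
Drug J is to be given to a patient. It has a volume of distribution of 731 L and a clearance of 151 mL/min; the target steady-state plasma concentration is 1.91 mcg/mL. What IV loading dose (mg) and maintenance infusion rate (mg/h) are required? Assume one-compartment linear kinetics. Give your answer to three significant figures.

(a) 1400 mg; (b) 17.3 mg/h

LD = Vd · C_target = 731.0 × 1.91 = 1396 mg
CL = 151 mL/min × 60/1000 = 9.060 L/h
Maintenance: replace elimination → rate = CL × Css = 9.060 × 1.91 = 17.30 mg/h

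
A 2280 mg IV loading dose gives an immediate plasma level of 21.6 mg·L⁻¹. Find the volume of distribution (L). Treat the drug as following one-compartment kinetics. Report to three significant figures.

Immediately after an IV bolus, C₀ = Dose / Vd, so Vd = Dose / C₀.
Vd = 2280 / 21.6 = 105.6 L

106 L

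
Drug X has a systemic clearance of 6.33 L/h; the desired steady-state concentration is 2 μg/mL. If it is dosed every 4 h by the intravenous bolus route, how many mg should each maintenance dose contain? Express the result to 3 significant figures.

D = CL × Css × τ = 6.330 × 2 × 4 = 50.64 mg

50.6 mg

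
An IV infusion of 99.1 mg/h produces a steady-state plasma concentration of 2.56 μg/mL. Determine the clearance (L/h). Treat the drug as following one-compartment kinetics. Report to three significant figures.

38.7 L/h

At steady state, infusion rate = CL × Css, so CL = rate / Css.
CL = 99.1 / 2.56 = 38.71 L/h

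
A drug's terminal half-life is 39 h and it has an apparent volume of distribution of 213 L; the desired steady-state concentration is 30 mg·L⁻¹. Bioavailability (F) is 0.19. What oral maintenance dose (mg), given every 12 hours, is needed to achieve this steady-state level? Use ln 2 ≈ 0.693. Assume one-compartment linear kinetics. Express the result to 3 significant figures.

7170 mg

k = 0.693/39 = 0.01777 h⁻¹, so CL = k·Vd = 0.01777 × 213.0 = 3.785 L/h
D = CL × Css × τ / F = 3.785 × 30 × 12 / 0.19 = 7172 mg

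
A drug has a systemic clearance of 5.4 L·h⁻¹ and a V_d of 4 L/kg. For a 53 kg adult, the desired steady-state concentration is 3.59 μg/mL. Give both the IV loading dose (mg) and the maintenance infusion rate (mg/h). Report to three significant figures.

Vd = 4 L/kg × 53 kg = 212.0 L
LD = Vd · C_target = 212.0 × 3.59 = 761.1 mg
Infusion rate = 5.400 L/h × 3.59 mg/L = 19.39 mg/h

(a) 761 mg; (b) 19.4 mg/h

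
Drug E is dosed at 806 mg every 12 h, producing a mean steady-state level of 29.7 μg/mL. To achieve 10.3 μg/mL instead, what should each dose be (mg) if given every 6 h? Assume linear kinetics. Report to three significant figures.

For first-order elimination, Css ∝ F·D/(CL·τ); F and CL are unchanged, so Css ∝ D/τ.
D₂ = D₁ × (Css,target / Css,current) × (τ₂/τ₁) = 806 × (10.3/29.7) × (6/12) = 139.8 mg

140 mg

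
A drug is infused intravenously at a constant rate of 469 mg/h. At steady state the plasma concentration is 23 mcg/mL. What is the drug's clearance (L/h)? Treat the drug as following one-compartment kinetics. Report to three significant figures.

20.4 L/h

At steady state, infusion rate = CL × Css, so CL = rate / Css.
CL = 469 / 23 = 20.39 L/h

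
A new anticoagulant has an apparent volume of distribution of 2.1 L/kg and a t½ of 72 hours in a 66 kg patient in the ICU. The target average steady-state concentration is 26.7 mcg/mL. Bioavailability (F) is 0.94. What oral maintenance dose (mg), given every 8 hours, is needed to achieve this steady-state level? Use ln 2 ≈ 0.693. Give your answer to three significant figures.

303 mg

Vd(total) = 66 kg × 2.1 L/kg = 138.6 L
k = 0.693/72 = 0.009625 h⁻¹, so CL = k·Vd = 0.009625 × 138.6 = 1.334 L/h
D = CL × Css × τ / F = 1.334 × 26.7 × 8 / 0.94 = 303.1 mg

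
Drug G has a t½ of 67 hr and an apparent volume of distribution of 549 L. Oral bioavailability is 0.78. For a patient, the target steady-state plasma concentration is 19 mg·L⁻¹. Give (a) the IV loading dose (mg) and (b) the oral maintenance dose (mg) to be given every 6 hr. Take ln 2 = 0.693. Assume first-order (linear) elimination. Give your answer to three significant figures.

LD = Vd × C = 549.0 × 19 = 10430 mg
CL = 0.693 × Vd / t½ = 0.693 × 549.0 / 67 = 5.678 L/h
D = CL × Css × τ / F = 5.678 × 19 × 6 / 0.78 = 829.9 mg

(a) 10400 mg; (b) 830 mg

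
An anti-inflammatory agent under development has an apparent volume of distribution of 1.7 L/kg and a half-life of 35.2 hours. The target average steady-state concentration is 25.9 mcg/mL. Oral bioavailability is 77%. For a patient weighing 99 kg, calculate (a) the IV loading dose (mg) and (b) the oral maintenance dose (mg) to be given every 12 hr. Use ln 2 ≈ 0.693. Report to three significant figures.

(a) 4360 mg; (b) 1340 mg

Total Vd = 1.7 × 99 = 168.3 L
LD = Vd × C = 168.3 × 25.9 = 4359 mg
CL = 0.693 × Vd / t½ = 0.693 × 168.3 / 35.2 = 3.313 L/h
D = CL × Css × τ / F = 3.313 × 25.9 × 12 / 0.77 = 1337 mg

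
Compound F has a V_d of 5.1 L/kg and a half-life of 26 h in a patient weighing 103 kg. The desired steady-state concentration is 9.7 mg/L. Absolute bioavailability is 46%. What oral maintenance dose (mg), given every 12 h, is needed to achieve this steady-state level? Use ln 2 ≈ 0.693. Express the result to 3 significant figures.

3540 mg

Vd(total) = 103 kg × 5.1 L/kg = 525.3 L
k = 0.693/26 = 0.02665 h⁻¹, so CL = k·Vd = 0.02665 × 525.3 = 14.00 L/h
D = CL × Css × τ / F = 14.00 × 9.7 × 12 / 0.46 = 3543 mg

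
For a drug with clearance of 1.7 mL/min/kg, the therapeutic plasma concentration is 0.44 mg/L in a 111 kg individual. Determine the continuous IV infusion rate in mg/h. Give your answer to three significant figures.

4.98 mg/h

CL = 1.7 mL/min/kg × 111 kg = 188.7 mL/min = 188.7 × 60/1000 = 11.32 L/h
At steady state, infusion rate equals elimination rate: rate in = CL × Css.
R₀ = 11.32 × 0.44 = 4.981 mg/h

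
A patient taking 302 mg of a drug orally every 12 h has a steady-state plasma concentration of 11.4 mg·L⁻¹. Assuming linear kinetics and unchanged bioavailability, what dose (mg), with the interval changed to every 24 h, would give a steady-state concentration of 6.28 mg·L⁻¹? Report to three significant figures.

With linear kinetics, Css is proportional to dose rate (D/τ) at fixed clearance.
D₂ = D₁ × (Css,target / Css,current) × (τ₂/τ₁) = 302 × (6.28/11.4) × (24/12) = 332.7 mg

333 mg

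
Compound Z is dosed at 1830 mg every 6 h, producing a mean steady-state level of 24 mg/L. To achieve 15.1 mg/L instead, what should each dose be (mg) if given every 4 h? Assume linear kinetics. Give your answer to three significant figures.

768 mg

With linear kinetics, Css is proportional to dose rate (D/τ) at fixed clearance.
D₂ = D₁ × (Css,target / Css,current) × (τ₂/τ₁) = 1830 × (15.1/24) × (4/6) = 767.6 mg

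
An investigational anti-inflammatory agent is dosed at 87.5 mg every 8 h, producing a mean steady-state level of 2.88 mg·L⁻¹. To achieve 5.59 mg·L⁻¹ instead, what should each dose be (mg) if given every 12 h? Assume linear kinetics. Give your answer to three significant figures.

With linear kinetics, Css is proportional to dose rate (D/τ) at fixed clearance.
D₂ = D₁ × (Css,target / Css,current) × (τ₂/τ₁) = 87.5 × (5.59/2.88) × (12/8) = 254.8 mg

255 mg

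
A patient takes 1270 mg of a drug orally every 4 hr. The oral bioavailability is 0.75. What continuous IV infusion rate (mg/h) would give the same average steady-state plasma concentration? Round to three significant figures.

238 mg/h

Equivalent systemic input: infusion rate = F·D/τ.
Rate = 0.75 × 1270 / 4 = 238.1 mg/h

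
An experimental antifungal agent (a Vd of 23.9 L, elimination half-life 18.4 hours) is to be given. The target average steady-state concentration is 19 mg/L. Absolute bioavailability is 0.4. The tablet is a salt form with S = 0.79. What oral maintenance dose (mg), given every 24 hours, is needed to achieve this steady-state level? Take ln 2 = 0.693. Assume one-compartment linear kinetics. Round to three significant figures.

CL = 0.693 × Vd / t½ = 0.693 × 23.90 / 18.4 = 0.9001 L/h
D = CL × Css × τ / F / S = 0.9001 × 19 × 24 / 0.4 / 0.79 = 1299 mg

1300 mg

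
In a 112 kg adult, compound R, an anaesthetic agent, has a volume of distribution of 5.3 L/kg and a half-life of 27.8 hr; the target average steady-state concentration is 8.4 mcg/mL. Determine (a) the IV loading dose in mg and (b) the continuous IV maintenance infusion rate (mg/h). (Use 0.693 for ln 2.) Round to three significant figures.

Vd(total) = 112 kg × 5.3 L/kg = 593.6 L
LD = Vd × C = 593.6 × 8.4 = 4986 mg
CL = 0.693 × Vd / t½ = 0.693 × 593.6 / 27.8 = 14.80 L/h
Infusion rate = CL × Css = 14.80 × 8.4 = 124.3 mg/h

(a) 4990 mg; (b) 124 mg/h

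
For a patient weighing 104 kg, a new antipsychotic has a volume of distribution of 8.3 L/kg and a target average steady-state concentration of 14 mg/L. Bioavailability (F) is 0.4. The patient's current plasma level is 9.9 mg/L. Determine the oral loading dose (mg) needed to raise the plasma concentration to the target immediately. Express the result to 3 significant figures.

8850 mg

Total Vd = 8.3 × 104 = 863.2 L
The loading dose fills Vd to the target concentration.
Concentration deficit ΔC = 14 − 9.9 = 4.100 mg/L
LD = Vd × ΔC / F = 863.2 × 4.100 / 0.4 = 8848 mg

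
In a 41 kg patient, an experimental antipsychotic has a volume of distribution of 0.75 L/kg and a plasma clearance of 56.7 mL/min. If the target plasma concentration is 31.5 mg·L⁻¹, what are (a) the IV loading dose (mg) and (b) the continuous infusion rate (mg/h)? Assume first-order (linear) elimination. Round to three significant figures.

Vd = 0.75 L/kg × 41 kg = 30.75 L
LD = Vd · C_target = 30.75 × 31.5 = 968.6 mg
Convert clearance: 56.7 mL/min × 60 min/h ÷ 1000 mL/L = 3.402 L/h
Infusion rate = 3.402 L/h × 31.5 mg/L = 107.2 mg/h

(a) 969 mg; (b) 107 mg/h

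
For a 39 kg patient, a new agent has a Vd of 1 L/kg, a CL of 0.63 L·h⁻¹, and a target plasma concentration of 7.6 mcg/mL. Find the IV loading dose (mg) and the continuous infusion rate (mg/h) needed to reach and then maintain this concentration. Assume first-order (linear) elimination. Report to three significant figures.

Vd(total) = 39 kg × 1 L/kg = 39.00 L
LD = Vd · C_target = 39.00 × 7.6 = 296.4 mg
Maintenance infusion rate = CL × Css = 0.6300 × 7.6 = 4.788 mg/h

(a) 296 mg; (b) 4.79 mg/h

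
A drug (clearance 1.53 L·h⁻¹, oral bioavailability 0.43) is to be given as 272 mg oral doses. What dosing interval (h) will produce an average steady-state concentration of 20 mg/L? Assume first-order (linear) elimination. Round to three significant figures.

3.82 h

F·D/τ = CL·Css → τ = F·D / (CL·Css).
τ = 0.43 × 272 / (1.53 × 20) = 3.822 h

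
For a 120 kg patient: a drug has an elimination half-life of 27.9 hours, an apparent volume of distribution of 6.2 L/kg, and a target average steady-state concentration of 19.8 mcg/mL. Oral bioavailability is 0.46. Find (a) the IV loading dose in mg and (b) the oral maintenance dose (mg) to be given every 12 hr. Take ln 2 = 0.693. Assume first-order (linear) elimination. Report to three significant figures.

Total Vd = 6.2 × 120 = 744.0 L
LD = Vd × C = 744.0 × 19.8 = 14730 mg
CL = 0.693 × Vd / t½ = 0.693 × 744.0 / 27.9 = 18.48 L/h
D = CL × Css × τ / F = 18.48 × 19.8 × 12 / 0.46 = 9545 mg

(a) 14700 mg; (b) 9550 mg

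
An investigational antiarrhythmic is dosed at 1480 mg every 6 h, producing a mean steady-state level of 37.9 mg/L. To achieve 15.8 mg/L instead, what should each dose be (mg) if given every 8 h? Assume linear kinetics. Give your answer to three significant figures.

823 mg

For first-order elimination, Css ∝ F·D/(CL·τ); F and CL are unchanged, so Css ∝ D/τ.
D₂ = D₁ × (Css,target / Css,current) × (τ₂/τ₁) = 1480 × (15.8/37.9) × (8/6) = 822.7 mg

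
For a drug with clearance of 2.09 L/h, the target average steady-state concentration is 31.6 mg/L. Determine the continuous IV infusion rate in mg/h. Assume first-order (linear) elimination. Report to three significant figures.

Infusion rate = CL · Css = 2.090 L/h × 31.6 mg/L = 66.04 mg/h

66.0 mg/h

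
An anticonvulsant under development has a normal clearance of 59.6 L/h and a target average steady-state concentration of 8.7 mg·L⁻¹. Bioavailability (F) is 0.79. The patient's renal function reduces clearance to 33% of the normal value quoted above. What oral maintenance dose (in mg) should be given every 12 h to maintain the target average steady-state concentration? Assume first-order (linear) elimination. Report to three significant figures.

Patient clearance = 0.33 × 59.60 = 19.67 L/h
D = CL × Css × τ / F = 19.67 × 8.7 × 12 / 0.79 = 2599 mg

2600 mg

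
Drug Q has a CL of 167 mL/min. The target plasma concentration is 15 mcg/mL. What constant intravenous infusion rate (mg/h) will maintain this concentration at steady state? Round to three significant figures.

Convert clearance: 167 mL/min × 60 min/h ÷ 1000 mL/L = 10.02 L/h
At steady state, infusion rate equals elimination rate: rate in = CL × Css.
Infusion rate = CL · Css = 10.02 L/h × 15 mg/L = 150.3 mg/h

150 mg/h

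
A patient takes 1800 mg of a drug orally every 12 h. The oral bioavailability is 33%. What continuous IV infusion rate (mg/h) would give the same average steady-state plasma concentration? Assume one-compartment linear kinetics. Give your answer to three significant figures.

Equivalent systemic input: infusion rate = F·D/τ.
Rate = 0.33 × 1800 / 12 = 49.50 mg/h

49.5 mg/h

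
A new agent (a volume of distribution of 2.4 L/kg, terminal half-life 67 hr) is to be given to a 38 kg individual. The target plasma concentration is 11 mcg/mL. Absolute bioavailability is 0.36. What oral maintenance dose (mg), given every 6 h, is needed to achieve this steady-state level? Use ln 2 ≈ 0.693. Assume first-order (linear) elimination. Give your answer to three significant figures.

Vd(total) = 38 kg × 2.4 L/kg = 91.20 L
CL = ln 2 · Vd / t½ = 0.693 × 91.20 / 67 = 0.9433 L/h
D = CL × Css × τ / F = 0.9433 × 11 × 6 / 0.36 = 172.9 mg

173 mg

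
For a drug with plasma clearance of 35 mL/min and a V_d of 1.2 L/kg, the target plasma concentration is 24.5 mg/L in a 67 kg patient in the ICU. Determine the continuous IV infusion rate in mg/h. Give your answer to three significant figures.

CL = 35 mL/min × 60/1000 = 2.100 L/h
Infusion rate = CL · Css = 2.100 L/h × 24.5 mg/L = 51.45 mg/h

51.5 mg/h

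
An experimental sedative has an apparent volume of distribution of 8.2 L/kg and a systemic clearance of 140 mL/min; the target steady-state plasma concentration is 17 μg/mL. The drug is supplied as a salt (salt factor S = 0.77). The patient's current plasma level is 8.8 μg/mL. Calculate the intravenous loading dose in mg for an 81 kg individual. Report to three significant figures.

Vd = 8.2 L/kg × 81 kg = 664.2 L
Concentration deficit ΔC = 17 − 8.8 = 8.200 mg/L
LD = Vd × ΔC / S = 664.2 × 8.200 / 0.77 = 7073 mg

7070 mg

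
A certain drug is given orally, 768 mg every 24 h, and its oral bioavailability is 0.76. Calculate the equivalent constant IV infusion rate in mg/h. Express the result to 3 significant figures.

24.3 mg/h

Equivalent systemic input: infusion rate = F·D/τ.
Rate = 0.76 × 768 / 24 = 24.32 mg/h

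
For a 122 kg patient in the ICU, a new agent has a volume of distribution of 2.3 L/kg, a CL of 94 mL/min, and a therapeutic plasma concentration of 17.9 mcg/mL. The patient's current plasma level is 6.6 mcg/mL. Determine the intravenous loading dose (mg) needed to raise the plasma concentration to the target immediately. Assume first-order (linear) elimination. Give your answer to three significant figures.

Vd = 2.3 L/kg × 122 kg = 280.6 L
Loading dose depends on Vd (not clearance): it fills the distribution volume.
Concentration deficit ΔC = 17.9 − 6.6 = 11.30 mg/L
LD = Vd × ΔC = 280.6 × 11.30 = 3171 mg

3170 mg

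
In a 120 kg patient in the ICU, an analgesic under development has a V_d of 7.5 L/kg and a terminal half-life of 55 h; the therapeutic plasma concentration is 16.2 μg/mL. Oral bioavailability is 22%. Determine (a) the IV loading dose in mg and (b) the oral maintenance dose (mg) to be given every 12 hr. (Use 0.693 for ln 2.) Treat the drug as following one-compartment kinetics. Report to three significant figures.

Vd(total) = 120 kg × 7.5 L/kg = 900.0 L
LD = Vd × C = 900.0 × 16.2 = 14580 mg
CL = 0.693 × Vd / t½ = 0.693 × 900.0 / 55 = 11.34 L/h
D = CL × Css × τ / F = 11.34 × 16.2 × 12 / 0.22 = 10020 mg

(a) 14600 mg; (b) 10000 mg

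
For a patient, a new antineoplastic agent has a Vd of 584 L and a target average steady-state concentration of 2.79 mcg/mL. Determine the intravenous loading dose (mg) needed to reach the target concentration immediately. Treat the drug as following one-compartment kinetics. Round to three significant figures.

LD = Vd × C = 584.0 × 2.790 = 1629 mg

1630 mg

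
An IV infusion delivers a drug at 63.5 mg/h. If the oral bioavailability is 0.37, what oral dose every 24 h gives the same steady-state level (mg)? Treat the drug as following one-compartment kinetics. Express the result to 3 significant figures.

4120 mg

To maintain the same Css, the systemic dosing rate must be unchanged: F·D/τ = infusion rate.
D = rate × τ / F = 63.5 × 24 / 0.37 = 4119 mg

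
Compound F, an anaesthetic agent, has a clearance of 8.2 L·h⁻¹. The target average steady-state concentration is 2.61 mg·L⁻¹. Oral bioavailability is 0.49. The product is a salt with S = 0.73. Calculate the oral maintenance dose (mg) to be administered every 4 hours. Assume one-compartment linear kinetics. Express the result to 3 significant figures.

D = CL × Css × τ / F / S = 8.200 × 2.61 × 4 / 0.49 / 0.73 = 239.3 mg

239 mg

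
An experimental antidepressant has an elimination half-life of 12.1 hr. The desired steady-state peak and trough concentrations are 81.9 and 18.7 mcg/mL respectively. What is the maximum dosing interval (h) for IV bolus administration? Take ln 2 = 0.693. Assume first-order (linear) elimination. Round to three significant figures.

k = 0.693 / t½ = 0.693 / 12.1 = 0.05727 h⁻¹
Between IV bolus doses, concentration decays as C = C₀·e^(−kτ), so C_peak/C_trough = e^(kτ).
τ_max = ln(C_peak/C_trough) / k = ln(81.9/18.7) / 0.05727 = 1.477 / 0.05727 = 25.79 h

25.8 h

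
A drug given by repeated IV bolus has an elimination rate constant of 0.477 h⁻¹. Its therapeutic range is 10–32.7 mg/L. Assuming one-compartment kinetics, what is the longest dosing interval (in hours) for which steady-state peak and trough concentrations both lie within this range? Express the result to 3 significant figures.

Between IV bolus doses, concentration decays as C = C₀·e^(−kτ), so C_peak/C_trough = e^(kτ).
τ_max = ln(C_peak/C_trough) / k = ln(32.7/10) / 0.4770 = 1.185 / 0.4770 = 2.484 h

2.48 h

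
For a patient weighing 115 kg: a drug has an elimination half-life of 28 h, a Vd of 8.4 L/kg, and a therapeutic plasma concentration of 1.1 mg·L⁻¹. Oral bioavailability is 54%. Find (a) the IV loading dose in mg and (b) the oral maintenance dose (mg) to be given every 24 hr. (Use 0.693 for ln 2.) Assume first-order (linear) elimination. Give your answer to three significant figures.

Vd = 8.4 L/kg × 115 kg = 966.0 L
LD = Vd × C = 966.0 × 1.1 = 1063 mg
CL = 0.693 × Vd / t½ = 0.693 × 966.0 / 28 = 23.91 L/h
D = CL × Css × τ / F = 23.91 × 1.1 × 24 / 0.54 = 1169 mg

(a) 1060 mg; (b) 1170 mg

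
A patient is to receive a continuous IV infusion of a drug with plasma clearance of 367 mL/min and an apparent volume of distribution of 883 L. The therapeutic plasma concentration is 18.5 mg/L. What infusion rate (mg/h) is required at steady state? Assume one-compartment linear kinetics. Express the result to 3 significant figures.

Convert clearance: 367 mL/min × 60 min/h ÷ 1000 mL/L = 22.02 L/h
Maintenance depends on clearance, not Vd — rate in must match rate out.
R₀ = 22.02 × 18.5 = 407.4 mg/h

407 mg/h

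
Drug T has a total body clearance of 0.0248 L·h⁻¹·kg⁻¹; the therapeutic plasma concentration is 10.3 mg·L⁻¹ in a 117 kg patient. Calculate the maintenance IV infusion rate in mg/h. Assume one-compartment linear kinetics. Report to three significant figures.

29.9 mg/h

CL = 0.0248 L·h⁻¹·kg⁻¹ × 117 kg = 2.902 L/h
At steady state, infusion rate equals elimination rate: rate in = CL × Css.
Rate = CL × Css = 2.902 × 10.3 = 29.89 mg/h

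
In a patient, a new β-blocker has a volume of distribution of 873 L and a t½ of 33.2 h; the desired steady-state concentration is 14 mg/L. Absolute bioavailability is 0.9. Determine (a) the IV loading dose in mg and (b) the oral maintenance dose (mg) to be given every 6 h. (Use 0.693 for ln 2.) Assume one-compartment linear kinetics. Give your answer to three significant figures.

(a) 12200 mg; (b) 1700 mg

LD = Vd × C = 873.0 × 14 = 12220 mg
CL = 0.693 × Vd / t½ = 0.693 × 873.0 / 33.2 = 18.22 L/h
D = CL × Css × τ / F = 18.22 × 14 × 6 / 0.9 = 1701 mg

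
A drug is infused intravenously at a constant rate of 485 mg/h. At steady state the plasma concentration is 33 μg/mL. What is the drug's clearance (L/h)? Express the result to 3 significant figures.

14.7 L/h

At steady state, infusion rate = CL × Css, so CL = rate / Css.
CL = 485 / 33 = 14.70 L/h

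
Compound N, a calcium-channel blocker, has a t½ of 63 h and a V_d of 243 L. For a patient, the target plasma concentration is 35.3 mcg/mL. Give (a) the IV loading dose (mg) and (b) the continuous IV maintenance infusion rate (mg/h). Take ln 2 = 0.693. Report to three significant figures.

LD = Vd × C = 243.0 × 35.3 = 8578 mg
CL = 0.693 × Vd / t½ = 0.693 × 243.0 / 63 = 2.673 L/h
Infusion rate = CL × Css = 2.673 × 35.3 = 94.36 mg/h

(a) 8580 mg; (b) 94.4 mg/h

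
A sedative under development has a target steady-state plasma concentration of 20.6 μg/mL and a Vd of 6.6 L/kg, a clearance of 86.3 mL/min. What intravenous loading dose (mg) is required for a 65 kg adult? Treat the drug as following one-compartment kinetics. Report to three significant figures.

Vd(total) = 65 kg × 6.6 L/kg = 429.0 L
Loading dose depends on Vd (not clearance): it fills the distribution volume.
LD = Vd × C = 429.0 × 20.60 = 8837 mg

8840 mg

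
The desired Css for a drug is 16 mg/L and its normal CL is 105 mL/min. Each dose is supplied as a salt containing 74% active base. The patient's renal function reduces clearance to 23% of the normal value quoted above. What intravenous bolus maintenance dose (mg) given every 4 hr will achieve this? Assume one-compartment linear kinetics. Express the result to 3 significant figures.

125 mg

CL = 105 mL/min = 105 × 0.06 = 6.300 L/h
Patient clearance = 0.23 × 6.300 = 1.449 L/h
D = CL × Css × τ / S = 1.449 × 16 × 4 / 0.74 = 125.3 mg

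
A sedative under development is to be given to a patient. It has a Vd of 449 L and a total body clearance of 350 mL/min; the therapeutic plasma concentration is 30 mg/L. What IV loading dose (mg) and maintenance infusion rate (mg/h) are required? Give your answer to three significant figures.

Loading: fill Vd to C_target → 449.0 L × 30 mg/L = 13470 mg
CL = 350 mL/min × 60/1000 = 21.00 L/h
Infusion rate = 21.00 L/h × 30 mg/L = 630.0 mg/h

(a) 13500 mg; (b) 630 mg/h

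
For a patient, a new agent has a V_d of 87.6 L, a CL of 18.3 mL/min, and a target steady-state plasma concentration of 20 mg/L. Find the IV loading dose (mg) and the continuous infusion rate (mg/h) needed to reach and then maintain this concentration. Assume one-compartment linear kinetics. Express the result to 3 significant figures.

Loading: fill Vd to C_target → 87.60 L × 20 mg/L = 1752 mg
Convert clearance: 18.3 mL/min × 60 min/h ÷ 1000 mL/L = 1.098 L/h
Maintenance: replace elimination → rate = CL × Css = 1.098 × 20 = 21.96 mg/h

(a) 1750 mg; (b) 22.0 mg/h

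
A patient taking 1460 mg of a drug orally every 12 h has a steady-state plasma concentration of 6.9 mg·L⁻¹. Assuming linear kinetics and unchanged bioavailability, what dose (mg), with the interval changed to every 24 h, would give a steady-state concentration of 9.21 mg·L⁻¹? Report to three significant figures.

3900 mg

With linear kinetics, Css is proportional to dose rate (D/τ) at fixed clearance.
D₂ = D₁ × (Css,target / Css,current) × (τ₂/τ₁) = 1460 × (9.21/6.9) × (24/12) = 3898 mg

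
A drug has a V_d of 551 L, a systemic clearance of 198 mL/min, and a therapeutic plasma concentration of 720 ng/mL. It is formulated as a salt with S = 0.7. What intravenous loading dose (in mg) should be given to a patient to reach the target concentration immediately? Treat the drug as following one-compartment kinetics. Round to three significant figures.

C = 720 ng/mL = 0.7200 mg/L
LD = Vd × C / S = 551.0 × 0.7200 / 0.7 = 566.7 mg

567 mg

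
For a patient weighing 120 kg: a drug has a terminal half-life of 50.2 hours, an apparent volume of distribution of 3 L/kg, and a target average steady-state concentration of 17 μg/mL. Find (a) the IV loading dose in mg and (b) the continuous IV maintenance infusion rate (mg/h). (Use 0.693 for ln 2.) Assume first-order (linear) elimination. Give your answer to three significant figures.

Total Vd = 3 × 120 = 360.0 L
LD = Vd × C = 360.0 × 17 = 6120 mg
CL = 0.693 × Vd / t½ = 0.693 × 360.0 / 50.2 = 4.970 L/h
Infusion rate = CL × Css = 4.970 × 17 = 84.49 mg/h

(a) 6120 mg; (b) 84.5 mg/h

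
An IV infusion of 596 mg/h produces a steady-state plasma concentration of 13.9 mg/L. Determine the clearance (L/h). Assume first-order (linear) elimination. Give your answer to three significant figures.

At steady state, infusion rate = CL × Css, so CL = rate / Css.
CL = 596 / 13.9 = 42.88 L/h

42.9 L/h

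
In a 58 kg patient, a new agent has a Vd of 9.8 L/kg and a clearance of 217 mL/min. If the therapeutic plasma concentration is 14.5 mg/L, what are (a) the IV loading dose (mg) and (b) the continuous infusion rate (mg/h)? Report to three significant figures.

(a) 8240 mg; (b) 189 mg/h

Vd = 9.8 L/kg × 58 kg = 568.4 L
LD = Vd · C_target = 568.4 × 14.5 = 8242 mg
CL = 217 mL/min = 217 × 0.06 = 13.02 L/h
Infusion rate = 13.02 L/h × 14.5 mg/L = 188.8 mg/h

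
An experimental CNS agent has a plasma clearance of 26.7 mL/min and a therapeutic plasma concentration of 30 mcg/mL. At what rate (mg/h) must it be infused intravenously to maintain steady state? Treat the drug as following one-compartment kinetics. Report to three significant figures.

48.1 mg/h

Convert clearance: 26.7 mL/min × 60 min/h ÷ 1000 mL/L = 1.602 L/h
At steady state, infusion rate equals elimination rate: rate in = CL × Css.
R₀ = 1.602 × 30 = 48.06 mg/h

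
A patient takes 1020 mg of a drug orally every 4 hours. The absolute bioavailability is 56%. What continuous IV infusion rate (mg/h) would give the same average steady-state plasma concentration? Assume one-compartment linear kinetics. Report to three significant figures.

143 mg/h

Equivalent systemic input: infusion rate = F·D/τ.
Rate = 0.56 × 1020 / 4 = 142.8 mg/h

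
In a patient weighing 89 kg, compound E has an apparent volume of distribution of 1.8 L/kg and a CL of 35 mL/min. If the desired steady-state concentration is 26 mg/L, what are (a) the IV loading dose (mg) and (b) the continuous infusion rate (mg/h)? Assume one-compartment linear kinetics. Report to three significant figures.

Total Vd = 1.8 × 89 = 160.2 L
Loading dose = Vd × C = 160.2 × 26 = 4165 mg
CL = 35 mL/min = 35 × 0.06 = 2.100 L/h
Infusion rate = 2.100 L/h × 26 mg/L = 54.60 mg/h

(a) 4170 mg; (b) 54.6 mg/h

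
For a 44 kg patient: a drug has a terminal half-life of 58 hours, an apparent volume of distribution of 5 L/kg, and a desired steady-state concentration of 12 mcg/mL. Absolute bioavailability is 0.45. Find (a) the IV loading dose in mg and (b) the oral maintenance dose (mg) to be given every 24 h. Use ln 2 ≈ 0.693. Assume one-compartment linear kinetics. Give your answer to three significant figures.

Vd = 5 L/kg × 44 kg = 220.0 L
LD = Vd × C = 220.0 × 12 = 2640 mg
CL = 0.693 × Vd / t½ = 0.693 × 220.0 / 58 = 2.629 L/h
D = CL × Css × τ / F = 2.629 × 12 × 24 / 0.45 = 1683 mg

(a) 2640 mg; (b) 1680 mg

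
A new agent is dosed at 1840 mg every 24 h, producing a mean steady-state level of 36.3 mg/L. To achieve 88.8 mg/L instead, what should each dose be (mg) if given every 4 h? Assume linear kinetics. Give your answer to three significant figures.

For first-order elimination, Css ∝ F·D/(CL·τ); F and CL are unchanged, so Css ∝ D/τ.
D₂ = D₁ × (Css,target / Css,current) × (τ₂/τ₁) = 1840 × (88.8/36.3) × (4/24) = 750.2 mg

750 mg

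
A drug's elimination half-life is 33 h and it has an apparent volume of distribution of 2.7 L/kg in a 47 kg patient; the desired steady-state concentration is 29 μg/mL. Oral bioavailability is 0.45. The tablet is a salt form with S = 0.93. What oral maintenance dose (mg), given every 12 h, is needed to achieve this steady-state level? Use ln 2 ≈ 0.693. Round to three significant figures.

2220 mg

Vd(total) = 47 kg × 2.7 L/kg = 126.9 L
CL = 0.693 × Vd / t½ = 0.693 × 126.9 / 33 = 2.665 L/h
D = CL × Css × τ / F / S = 2.665 × 29 × 12 / 0.45 / 0.93 = 2216 mg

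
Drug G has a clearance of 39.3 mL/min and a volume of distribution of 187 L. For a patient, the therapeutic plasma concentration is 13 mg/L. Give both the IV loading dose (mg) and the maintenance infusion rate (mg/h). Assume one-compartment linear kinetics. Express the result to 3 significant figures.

(a) 2430 mg; (b) 30.7 mg/h

Loading: fill Vd to C_target → 187.0 L × 13 mg/L = 2431 mg
Convert clearance: 39.3 mL/min × 60 min/h ÷ 1000 mL/L = 2.358 L/h
Maintenance: replace elimination → rate = CL × Css = 2.358 × 13 = 30.65 mg/h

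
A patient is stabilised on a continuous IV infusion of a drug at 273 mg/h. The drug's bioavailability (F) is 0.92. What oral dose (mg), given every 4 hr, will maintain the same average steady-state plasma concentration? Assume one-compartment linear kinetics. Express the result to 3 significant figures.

To maintain the same Css, the systemic dosing rate must be unchanged: F·D/τ = infusion rate.
D = rate × τ / F = 273 × 4 / 0.92 = 1187 mg

1190 mg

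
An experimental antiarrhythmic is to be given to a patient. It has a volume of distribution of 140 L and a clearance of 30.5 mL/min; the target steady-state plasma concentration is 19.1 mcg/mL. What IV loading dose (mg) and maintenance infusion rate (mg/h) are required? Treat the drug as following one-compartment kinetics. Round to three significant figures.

(a) 2670 mg; (b) 35.0 mg/h

Loading dose = Vd × C = 140.0 × 19.1 = 2674 mg
CL = 30.5 mL/min = 30.5 × 0.06 = 1.830 L/h
Infusion rate = 1.830 L/h × 19.1 mg/L = 34.95 mg/h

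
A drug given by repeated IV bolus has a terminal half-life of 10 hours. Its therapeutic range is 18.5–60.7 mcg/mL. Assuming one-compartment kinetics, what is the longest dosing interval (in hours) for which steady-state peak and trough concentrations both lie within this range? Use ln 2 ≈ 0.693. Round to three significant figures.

k = 0.693 / t½ = 0.693 / 10 = 0.06930 h⁻¹
Between IV bolus doses, concentration decays as C = C₀·e^(−kτ), so C_peak/C_trough = e^(kτ).
τ_max = ln(C_peak/C_trough) / k = ln(60.7/18.5) / 0.06930 = 1.188 / 0.06930 = 17.14 h

17.1 h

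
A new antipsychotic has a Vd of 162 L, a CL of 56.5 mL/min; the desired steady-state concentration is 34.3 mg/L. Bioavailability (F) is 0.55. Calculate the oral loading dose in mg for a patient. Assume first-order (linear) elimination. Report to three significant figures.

The loading dose fills Vd to the target concentration.
LD = Vd × C / F = 162.0 × 34.30 / 0.55 = 10100 mg

10100 mg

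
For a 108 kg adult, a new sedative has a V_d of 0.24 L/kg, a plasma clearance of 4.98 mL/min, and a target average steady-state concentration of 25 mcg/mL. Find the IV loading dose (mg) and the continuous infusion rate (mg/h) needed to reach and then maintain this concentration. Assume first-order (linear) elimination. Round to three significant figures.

(a) 648 mg; (b) 7.47 mg/h

Vd = 0.24 L/kg × 108 kg = 25.92 L
LD = Vd · C_target = 25.92 × 25 = 648.0 mg
CL = 4.98 mL/min × 60/1000 = 0.2988 L/h
Maintenance: replace elimination → rate = CL × Css = 0.2988 × 25 = 7.470 mg/h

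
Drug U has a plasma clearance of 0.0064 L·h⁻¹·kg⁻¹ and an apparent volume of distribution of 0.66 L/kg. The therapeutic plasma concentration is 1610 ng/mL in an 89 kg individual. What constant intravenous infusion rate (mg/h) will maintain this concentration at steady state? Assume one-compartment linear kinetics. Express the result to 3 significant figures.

0.917 mg/h

CL = 0.0064 L·h⁻¹·kg⁻¹ × 89 kg = 0.5696 L/h
C = 1610 ng/mL = 1.610 mg/L
Vd does not affect the maintenance rate; only clearance governs steady-state input.
Rate = CL × Css = 0.5696 × 1.61 = 0.9171 mg/h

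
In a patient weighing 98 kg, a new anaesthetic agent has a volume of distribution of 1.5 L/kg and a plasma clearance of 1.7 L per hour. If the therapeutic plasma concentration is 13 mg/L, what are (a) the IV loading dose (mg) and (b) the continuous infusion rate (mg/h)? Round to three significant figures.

(a) 1910 mg; (b) 22.1 mg/h

Vd(total) = 98 kg × 1.5 L/kg = 147.0 L
Loading: fill Vd to C_target → 147.0 L × 13 mg/L = 1911 mg
Maintenance infusion rate = CL × Css = 1.700 × 13 = 22.10 mg/h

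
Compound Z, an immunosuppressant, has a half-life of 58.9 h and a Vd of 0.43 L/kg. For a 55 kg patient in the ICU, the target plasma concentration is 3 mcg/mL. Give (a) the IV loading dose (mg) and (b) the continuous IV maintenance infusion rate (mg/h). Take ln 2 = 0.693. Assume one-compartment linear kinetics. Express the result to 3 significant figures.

(a) 71.0 mg; (b) 0.835 mg/h

Vd(total) = 55 kg × 0.43 L/kg = 23.65 L
LD = Vd × C = 23.65 × 3 = 70.95 mg
CL = 0.693 × Vd / t½ = 0.693 × 23.65 / 58.9 = 0.2783 L/h
Infusion rate = CL × Css = 0.2783 × 3 = 0.8349 mg/h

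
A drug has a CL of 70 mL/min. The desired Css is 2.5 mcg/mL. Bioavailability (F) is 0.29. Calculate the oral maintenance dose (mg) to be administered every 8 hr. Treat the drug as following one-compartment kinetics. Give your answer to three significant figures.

CL = 70 mL/min × 60/1000 = 4.200 L/h
D = CL × Css × τ / F = 4.200 × 2.5 × 8 / 0.29 = 289.7 mg

290 mg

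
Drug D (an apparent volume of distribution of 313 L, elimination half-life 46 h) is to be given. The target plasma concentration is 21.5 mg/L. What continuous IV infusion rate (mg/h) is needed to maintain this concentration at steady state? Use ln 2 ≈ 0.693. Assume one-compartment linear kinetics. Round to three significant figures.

CL = 0.693 × Vd / t½ = 0.693 × 313.0 / 46 = 4.715 L/h
Infusion rate = CL × Css = 4.715 × 21.5 = 101.4 mg/h

101 mg/h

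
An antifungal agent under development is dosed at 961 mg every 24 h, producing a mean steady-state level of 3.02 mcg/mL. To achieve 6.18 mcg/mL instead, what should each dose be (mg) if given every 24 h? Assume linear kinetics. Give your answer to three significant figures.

With linear kinetics, Css is proportional to dose rate (D/τ) at fixed clearance.
D₂ = D₁ × (Css,target / Css,current) = 961 × 6.18/3.02 = 1967 mg

1970 mg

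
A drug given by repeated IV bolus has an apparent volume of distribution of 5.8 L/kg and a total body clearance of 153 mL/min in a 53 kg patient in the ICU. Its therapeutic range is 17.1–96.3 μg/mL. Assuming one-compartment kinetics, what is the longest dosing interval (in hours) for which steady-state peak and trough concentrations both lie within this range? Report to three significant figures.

Total Vd = 5.8 × 53 = 307.4 L
CL = 153 mL/min × 60/1000 = 9.180 L/h
k = CL / Vd = 9.180 / 307.4 = 0.02986 h⁻¹
Between IV bolus doses, concentration decays as C = C₀·e^(−kτ), so C_peak/C_trough = e^(kτ).
τ_max = ln(C_peak/C_trough) / k = ln(96.3/17.1) / 0.02986 = 1.728 / 0.02986 = 57.87 h

57.9 h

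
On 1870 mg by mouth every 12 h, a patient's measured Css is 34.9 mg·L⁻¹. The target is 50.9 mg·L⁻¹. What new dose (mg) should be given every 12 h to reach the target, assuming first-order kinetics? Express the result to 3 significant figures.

For first-order elimination, Css ∝ F·D/(CL·τ); F and CL are unchanged, so Css ∝ D/τ.
D₂ = D₁ × (Css,target / Css,current) = 1870 × 50.9/34.9 = 2727 mg

2730 mg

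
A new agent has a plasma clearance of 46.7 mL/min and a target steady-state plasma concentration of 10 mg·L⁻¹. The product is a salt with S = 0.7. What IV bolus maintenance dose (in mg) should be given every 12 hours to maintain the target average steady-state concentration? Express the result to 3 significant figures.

480 mg

Convert clearance: 46.7 mL/min × 60 min/h ÷ 1000 mL/L = 2.802 L/h
D = CL × Css × τ / S = 2.802 × 10 × 12 / 0.7 = 480.3 mg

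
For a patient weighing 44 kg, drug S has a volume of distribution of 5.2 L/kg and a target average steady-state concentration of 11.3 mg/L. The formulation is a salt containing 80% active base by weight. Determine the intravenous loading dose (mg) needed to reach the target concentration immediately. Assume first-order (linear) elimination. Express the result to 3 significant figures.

Total Vd = 5.2 × 44 = 228.8 L
The loading dose fills Vd to the target concentration.
LD = Vd × C / S = 228.8 × 11.30 / 0.8 = 3232 mg

3230 mg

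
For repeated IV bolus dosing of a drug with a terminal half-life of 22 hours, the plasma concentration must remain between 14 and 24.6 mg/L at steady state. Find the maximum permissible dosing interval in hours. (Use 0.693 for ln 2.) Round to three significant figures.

17.9 h

k = 0.693 / t½ = 0.693 / 22 = 0.03150 h⁻¹
Between IV bolus doses, concentration decays as C = C₀·e^(−kτ), so C_peak/C_trough = e^(kτ).
τ_max = ln(C_peak/C_trough) / k = ln(24.6/14) / 0.03150 = 0.5637 / 0.03150 = 17.90 h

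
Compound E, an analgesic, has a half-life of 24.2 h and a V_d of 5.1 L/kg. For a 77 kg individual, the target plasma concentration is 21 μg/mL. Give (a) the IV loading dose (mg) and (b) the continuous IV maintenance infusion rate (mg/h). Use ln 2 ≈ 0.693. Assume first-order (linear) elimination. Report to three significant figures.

(a) 8250 mg; (b) 236 mg/h

Vd = 5.1 L/kg × 77 kg = 392.7 L
LD = Vd × C = 392.7 × 21 = 8247 mg
CL = 0.693 × Vd / t½ = 0.693 × 392.7 / 24.2 = 11.25 L/h
Infusion rate = CL × Css = 11.25 × 21 = 236.3 mg/h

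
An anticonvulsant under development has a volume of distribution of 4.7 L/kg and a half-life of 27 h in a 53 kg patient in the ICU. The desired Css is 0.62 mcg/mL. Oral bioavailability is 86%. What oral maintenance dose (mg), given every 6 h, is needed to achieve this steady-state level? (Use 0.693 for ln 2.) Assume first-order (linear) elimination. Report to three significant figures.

27.7 mg

Vd = 4.7 L/kg × 53 kg = 249.1 L
k = 0.693/27 = 0.02567 h⁻¹, so CL = k·Vd = 0.02567 × 249.1 = 6.394 L/h
D = CL × Css × τ / F = 6.394 × 0.62 × 6 / 0.86 = 27.66 mg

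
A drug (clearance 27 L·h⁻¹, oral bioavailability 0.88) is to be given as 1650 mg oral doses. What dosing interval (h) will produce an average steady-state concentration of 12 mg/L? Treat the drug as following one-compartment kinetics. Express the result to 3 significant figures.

F·D/τ = CL·Css → τ = F·D / (CL·Css).
τ = 0.88 × 1650 / (27 × 12) = 4.481 h

4.48 h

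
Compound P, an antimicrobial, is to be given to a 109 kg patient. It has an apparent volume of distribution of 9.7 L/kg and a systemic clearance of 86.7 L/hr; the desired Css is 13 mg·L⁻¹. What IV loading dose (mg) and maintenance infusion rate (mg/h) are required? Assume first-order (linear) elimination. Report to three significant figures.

Vd(total) = 109 kg × 9.7 L/kg = 1057 L
LD = Vd · C_target = 1057 × 13 = 13740 mg
Maintenance infusion rate = CL × Css = 86.70 × 13 = 1127 mg/h

(a) 13700 mg; (b) 1130 mg/h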